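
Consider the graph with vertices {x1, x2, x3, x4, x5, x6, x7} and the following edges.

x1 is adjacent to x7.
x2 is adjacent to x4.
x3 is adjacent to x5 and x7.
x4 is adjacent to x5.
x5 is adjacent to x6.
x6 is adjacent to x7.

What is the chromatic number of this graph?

2

x4 and x5 are adjacent, so at least 2 colors are needed.
One proper 2-coloring: x1=blue, x2=red, x3=blue, x4=blue, x5=red, x6=blue, x7=red. Each edge has distinct colors on its endpoints.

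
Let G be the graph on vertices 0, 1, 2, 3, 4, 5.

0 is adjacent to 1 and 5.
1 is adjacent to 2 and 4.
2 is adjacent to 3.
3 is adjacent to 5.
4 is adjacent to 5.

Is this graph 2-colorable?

No

The cycle 3-2-1-4-5-3 has odd length 5, so it cannot be 2-colored; at least 3 colors are needed.
So 2 colors are not enough.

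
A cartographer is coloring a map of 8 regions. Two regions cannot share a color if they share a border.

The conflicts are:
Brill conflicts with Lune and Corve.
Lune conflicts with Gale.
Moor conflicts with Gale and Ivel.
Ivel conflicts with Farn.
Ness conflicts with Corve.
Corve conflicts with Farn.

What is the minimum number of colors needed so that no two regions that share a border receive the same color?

The cycle Brill-Corve-Farn-Ivel-Moor-Gale-Lune-Brill has odd length 7, so it cannot be 2-colored; at least 3 colors are needed.
3 colors suffice: color 1 → {Lune, Ivel, Corve}; color 2 → {Brill, Moor, Ness, Farn}; color 3 → {Gale}. Every pair that conflicts lands in different colors.

3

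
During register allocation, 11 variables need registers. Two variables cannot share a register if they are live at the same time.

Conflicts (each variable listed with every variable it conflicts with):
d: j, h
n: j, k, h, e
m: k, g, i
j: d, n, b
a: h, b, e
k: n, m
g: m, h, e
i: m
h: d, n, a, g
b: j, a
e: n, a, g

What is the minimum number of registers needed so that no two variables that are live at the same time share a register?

The cycle h-n-j-b-a-h has odd length 5, so it cannot be 2-colored; at least 3 registers are needed.
3 registers suffice: register 1 → {d, n, a, g, i}; register 2 → {m, j, h, e}; register 3 → {k, b}. No two conflicting variables share a register.

3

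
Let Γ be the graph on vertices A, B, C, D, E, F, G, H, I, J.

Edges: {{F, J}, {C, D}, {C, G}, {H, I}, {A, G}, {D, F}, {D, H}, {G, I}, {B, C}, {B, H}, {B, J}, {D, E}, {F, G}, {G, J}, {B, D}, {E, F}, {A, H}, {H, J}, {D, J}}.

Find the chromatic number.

4

B, D, H, J are pairwise adjacent (a clique of size 4), so at least 4 colors are needed.
4 colors suffice: color red → {D, G}; color blue → {A, C, E, I, J}; color green → {F, H}; color yellow → {B}. No two adjacent vertices share a color.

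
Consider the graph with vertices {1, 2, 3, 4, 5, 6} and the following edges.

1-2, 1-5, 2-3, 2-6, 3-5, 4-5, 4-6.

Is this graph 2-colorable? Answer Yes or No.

The cycle 2-3-5-4-6-2 has odd length 5, so it cannot be 2-colored; at least 3 colors are needed.
So 2 colors are not enough.

No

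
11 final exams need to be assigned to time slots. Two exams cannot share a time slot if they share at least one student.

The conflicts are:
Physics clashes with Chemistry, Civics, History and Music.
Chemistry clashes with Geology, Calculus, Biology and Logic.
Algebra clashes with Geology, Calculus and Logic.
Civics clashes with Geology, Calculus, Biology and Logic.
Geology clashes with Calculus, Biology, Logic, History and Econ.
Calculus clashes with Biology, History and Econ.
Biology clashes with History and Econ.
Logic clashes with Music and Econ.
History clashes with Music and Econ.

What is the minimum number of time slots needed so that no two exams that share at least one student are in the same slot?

5

Geology, Calculus, Biology, History, Econ all conflict with each other, so at least 5 time slots are needed.
5 time slots suffice: Physics=1, Chemistry=3, Algebra=3, Civics=3, Geology=1, Calculus=2, Biology=4, Logic=2, History=3, Music=4, Econ=5. Each listed conflict is separated.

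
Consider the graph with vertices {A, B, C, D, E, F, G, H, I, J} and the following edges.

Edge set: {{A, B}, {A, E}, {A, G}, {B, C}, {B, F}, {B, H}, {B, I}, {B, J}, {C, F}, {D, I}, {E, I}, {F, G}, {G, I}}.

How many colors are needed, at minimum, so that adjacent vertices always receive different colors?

3

B, C, F form a triangle, so at least 3 colors are needed.
One proper 3-coloring: A=2, B=1, C=3, D=1, E=1, F=2, G=1, H=2, I=2, J=2. No two adjacent vertices share a color.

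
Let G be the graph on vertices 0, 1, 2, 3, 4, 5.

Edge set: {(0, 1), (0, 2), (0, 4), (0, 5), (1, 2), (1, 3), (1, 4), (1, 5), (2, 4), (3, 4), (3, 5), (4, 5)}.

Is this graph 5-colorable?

Yes

The chromatic number is 4. 1, 3, 4, 5 are mutually adjacent (a clique of size 4), so at least 4 colors are needed.
A valid assignment using 4 colors: 0=green, 1=red, 2=yellow, 3=green, 4=blue, 5=yellow.
Since 5 ≥ 4, a proper 5-coloring certainly exists.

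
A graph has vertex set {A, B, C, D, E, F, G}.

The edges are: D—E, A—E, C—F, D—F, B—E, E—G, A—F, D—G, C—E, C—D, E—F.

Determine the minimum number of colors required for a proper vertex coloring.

4

C, D, E, F form a clique, so at least 4 colors are needed.
4 colors suffice: color red → {E}; color blue → {B, F, G}; color green → {A, D}; color yellow → {C}. Each edge has distinct colors on its endpoints.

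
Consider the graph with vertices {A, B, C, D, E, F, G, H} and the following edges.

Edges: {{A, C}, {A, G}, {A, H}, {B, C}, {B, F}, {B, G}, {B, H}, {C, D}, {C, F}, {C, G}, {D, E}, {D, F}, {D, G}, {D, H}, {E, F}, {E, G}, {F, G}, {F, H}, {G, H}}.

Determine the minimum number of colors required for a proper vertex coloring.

C, D, F, G form a clique, so at least 4 colors are needed.
A valid assignment using 4 colors: A=2, B=3, C=4, D=3, E=4, F=2, G=1, H=4. Each edge has distinct colors on its endpoints.

4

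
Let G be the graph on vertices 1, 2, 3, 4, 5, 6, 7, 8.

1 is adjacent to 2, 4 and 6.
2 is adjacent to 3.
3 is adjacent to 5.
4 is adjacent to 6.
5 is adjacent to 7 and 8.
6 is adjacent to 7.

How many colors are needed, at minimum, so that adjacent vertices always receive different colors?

1, 4, 6 are mutually adjacent, so at least 3 colors are needed.
A valid assignment using 3 colors: 1=red, 2=blue, 3=green, 4=green, 5=red, 6=blue, 7=green, 8=blue. Every edge joins two different colors.

3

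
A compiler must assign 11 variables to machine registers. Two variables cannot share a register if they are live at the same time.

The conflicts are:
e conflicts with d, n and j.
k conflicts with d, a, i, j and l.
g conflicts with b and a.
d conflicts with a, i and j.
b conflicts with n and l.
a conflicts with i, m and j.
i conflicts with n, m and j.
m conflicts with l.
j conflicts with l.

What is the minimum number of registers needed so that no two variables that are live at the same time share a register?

5

k, d, a, i, j pairwise conflict, so at least 5 registers are needed.
5 registers suffice: register 1 → {e, g, i, l}; register 2 → {a, n}; register 3 → {b, m, j}; register 4 → {k}; register 5 → {d}. No two conflicting variables share a register.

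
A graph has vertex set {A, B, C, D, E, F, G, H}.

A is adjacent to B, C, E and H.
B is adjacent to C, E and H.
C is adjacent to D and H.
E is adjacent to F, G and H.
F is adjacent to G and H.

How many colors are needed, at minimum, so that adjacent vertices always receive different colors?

4

A, B, E, H are pairwise adjacent (a clique of size 4), so at least 4 colors are needed.
A valid assignment using 4 colors: A=yellow, B=green, C=red, D=blue, E=red, F=green, G=blue, H=blue. Every edge joins two different colors.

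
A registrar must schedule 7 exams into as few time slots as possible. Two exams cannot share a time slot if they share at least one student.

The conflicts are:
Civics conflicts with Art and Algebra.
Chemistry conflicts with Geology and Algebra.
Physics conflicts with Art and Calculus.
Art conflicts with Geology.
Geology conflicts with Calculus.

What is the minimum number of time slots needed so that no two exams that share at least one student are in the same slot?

3

The cycle Chemistry-Geology-Art-Civics-Algebra-Chemistry has odd length 5, so it cannot be 2-colored; at least 3 time slots are needed.
3 time slots suffice: time slot 1 → {Art, Calculus, Algebra}; time slot 2 → {Civics, Physics, Geology}; time slot 3 → {Chemistry}. No two conflicting exams share a time slot.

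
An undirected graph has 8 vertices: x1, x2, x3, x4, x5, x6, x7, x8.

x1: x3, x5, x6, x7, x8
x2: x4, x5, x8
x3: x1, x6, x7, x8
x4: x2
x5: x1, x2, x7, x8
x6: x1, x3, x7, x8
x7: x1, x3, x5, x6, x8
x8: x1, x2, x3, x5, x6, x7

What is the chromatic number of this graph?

5

x1, x3, x6, x7, x8 are pairwise adjacent (a clique of size 5), so at least 5 colors are needed.
5 colors suffice: color 1 → {x4, x8}; color 2 → {x1, x2}; color 3 → {x7}; color 4 → {x5, x6}; color 5 → {x3}. Each edge has distinct colors on its endpoints.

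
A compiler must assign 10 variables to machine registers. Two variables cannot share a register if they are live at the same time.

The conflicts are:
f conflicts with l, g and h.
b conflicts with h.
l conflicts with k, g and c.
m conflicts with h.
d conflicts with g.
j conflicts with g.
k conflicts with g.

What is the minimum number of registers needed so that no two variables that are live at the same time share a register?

l, k, g pairwise conflict, so at least 3 registers are needed.
3 registers suffice: register 1 → {g, c, h}; register 2 → {b, l, m, d, j}; register 3 → {f, k}. Each listed conflict is separated.

3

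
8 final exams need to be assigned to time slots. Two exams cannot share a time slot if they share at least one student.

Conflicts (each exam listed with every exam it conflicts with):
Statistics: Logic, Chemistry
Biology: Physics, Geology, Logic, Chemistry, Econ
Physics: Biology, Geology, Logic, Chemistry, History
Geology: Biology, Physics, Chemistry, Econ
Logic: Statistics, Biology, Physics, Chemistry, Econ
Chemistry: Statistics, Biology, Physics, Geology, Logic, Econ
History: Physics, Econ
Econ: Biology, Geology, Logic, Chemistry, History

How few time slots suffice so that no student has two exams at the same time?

Biology, Physics, Logic, Chemistry all conflict with each other, so at least 4 time slots are needed.
4 time slots suffice: time slot 1 → {Chemistry, History}; time slot 2 → {Statistics, Biology}; time slot 3 → {Physics, Econ}; time slot 4 → {Geology, Logic}. Every pair that conflicts lands in different time slots.

4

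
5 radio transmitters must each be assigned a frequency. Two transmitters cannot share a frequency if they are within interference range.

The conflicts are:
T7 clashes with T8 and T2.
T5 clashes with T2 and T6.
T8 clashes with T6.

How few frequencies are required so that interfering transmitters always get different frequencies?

The cycle T8-T6-T5-T2-T7-T8 has odd length 5, so it cannot be 2-colored; at least 3 frequencies are needed.
3 frequencies suffice: frequency 1 → {T7, T5}; frequency 2 → {T2, T6}; frequency 3 → {T8}. No two conflicting transmitters share a frequency.

3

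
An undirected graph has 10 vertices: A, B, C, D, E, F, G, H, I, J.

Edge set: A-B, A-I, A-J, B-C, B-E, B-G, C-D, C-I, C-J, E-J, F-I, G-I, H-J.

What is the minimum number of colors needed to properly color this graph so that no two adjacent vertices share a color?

A and I are adjacent, so at least 2 colors are needed.
2 colors suffice: A=blue, B=red, C=blue, D=red, E=blue, F=blue, G=blue, H=blue, I=red, J=red. No two adjacent vertices share a color.

2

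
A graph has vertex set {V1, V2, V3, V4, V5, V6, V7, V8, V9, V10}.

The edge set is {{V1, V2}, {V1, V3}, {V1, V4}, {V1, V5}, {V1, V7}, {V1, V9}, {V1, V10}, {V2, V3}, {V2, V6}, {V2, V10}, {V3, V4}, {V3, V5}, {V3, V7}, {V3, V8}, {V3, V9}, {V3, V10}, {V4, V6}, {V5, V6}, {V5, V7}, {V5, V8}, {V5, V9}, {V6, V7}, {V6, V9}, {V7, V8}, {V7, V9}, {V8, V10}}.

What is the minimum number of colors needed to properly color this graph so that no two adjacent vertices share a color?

5

V1, V3, V5, V7, V9 form a clique, so at least 5 colors are needed.
A valid assignment using 5 colors: V1=2, V2=3, V3=1, V4=3, V5=4, V6=1, V7=3, V8=2, V9=5, V10=4. Every edge joins two different colors.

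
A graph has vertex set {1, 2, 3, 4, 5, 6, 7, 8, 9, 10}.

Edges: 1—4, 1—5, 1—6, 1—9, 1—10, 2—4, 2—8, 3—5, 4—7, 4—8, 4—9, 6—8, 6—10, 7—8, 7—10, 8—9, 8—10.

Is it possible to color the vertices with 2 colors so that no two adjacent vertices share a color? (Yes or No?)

1, 6, 10 are pairwise adjacent, so at least 3 colors are needed.
So 2 colors are not enough.

No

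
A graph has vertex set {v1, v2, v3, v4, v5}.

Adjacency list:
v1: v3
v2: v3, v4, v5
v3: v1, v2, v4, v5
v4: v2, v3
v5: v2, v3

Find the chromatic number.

3

v2, v3, v4 are mutually adjacent, so at least 3 colors are needed.
3 colors suffice: color 1 → {v3}; color 2 → {v1, v2}; color 3 → {v4, v5}. No two adjacent vertices share a color.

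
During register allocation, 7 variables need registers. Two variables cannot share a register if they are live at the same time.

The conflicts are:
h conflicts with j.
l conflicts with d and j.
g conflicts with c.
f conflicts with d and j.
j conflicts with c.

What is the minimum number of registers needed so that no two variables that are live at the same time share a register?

g and c conflict, so at least 2 registers are needed.
Using 2 registers: h=2, l=2, g=1, f=2, d=1, j=1, c=2. Every pair that conflicts lands in different registers.

2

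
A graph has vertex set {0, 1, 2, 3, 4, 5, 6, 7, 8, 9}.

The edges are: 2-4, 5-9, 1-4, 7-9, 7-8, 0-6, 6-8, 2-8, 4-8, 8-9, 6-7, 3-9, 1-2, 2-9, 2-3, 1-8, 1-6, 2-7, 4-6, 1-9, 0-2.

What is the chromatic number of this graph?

4

1, 2, 8, 9 are pairwise adjacent (a clique of size 4), so at least 4 colors are needed.
One proper 4-coloring: 0=b, 1=d, 2=a, 3=c, 4=b, 5=a, 6=a, 7=d, 8=c, 9=b. Each edge has distinct colors on its endpoints.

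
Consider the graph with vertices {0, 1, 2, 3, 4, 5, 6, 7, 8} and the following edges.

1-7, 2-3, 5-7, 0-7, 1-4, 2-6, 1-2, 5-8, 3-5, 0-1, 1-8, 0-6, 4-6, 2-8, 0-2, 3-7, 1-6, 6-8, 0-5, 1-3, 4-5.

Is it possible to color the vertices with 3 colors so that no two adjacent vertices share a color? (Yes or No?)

0, 1, 2, 6 are mutually adjacent (a clique of size 4), so at least 4 colors are needed.
So 3 colors are not enough.

No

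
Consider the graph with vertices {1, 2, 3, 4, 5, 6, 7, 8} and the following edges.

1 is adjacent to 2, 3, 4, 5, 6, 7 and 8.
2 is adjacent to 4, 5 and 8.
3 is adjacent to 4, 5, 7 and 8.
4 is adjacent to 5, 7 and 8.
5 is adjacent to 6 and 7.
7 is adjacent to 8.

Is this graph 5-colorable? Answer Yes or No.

Yes

The chromatic number is 5. 1, 3, 4, 5, 7 form a clique, so at least 5 colors are needed.
5 colors suffice: color a → {1}; color b → {5, 8}; color c → {4, 6}; color d → {2, 3}; color e → {7}.
That is already a proper 5-coloring.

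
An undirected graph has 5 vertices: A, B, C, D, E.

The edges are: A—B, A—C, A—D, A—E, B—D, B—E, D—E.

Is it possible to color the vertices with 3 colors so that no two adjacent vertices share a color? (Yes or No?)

A, B, D, E form a clique, so at least 4 colors are needed.
So 3 colors are not enough.

No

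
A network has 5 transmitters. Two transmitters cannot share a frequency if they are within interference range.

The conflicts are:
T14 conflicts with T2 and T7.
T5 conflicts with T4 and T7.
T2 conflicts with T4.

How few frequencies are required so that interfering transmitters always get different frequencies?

3

The cycle T5-T7-T14-T2-T4-T5 has odd length 5, so it cannot be 2-colored; at least 3 frequencies are needed.
3 frequencies suffice: T14=1, T5=3, T2=2, T4=1, T7=2. Every pair that conflicts lands in different frequencies.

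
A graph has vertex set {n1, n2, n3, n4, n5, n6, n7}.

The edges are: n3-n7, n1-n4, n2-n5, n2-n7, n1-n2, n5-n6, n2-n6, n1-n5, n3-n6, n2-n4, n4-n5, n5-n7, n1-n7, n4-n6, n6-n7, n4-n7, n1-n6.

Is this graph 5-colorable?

n1, n2, n4, n5, n6, n7 form a clique, so at least 6 colors are needed.
So 5 colors are not enough.

No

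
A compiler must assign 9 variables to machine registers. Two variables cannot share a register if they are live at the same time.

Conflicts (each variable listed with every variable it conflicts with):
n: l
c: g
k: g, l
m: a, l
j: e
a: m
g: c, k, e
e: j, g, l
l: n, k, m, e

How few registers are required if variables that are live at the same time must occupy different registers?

2

k and g conflict, so at least 2 registers are needed.
2 registers suffice: register 1 → {j, a, g, l}; register 2 → {n, c, k, m, e}. No two conflicting variables share a register.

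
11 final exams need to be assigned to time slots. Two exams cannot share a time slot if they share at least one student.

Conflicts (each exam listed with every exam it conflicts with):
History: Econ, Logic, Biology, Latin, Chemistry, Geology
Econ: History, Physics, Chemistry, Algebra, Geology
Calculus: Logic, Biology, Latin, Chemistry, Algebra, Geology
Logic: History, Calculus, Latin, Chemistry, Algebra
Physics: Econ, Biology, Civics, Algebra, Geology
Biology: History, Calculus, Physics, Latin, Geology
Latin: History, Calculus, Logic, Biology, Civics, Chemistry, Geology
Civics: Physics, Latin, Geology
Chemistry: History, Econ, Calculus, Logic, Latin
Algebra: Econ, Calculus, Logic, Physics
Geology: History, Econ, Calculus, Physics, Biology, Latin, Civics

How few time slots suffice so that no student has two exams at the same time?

4

Calculus, Biology, Latin, Geology pairwise conflict, so at least 4 time slots are needed.
Using 4 time slots: History=3, Econ=1, Calculus=3, Logic=4, Physics=3, Biology=4, Latin=1, Civics=4, Chemistry=2, Algebra=2, Geology=2. No two conflicting exams share a time slot.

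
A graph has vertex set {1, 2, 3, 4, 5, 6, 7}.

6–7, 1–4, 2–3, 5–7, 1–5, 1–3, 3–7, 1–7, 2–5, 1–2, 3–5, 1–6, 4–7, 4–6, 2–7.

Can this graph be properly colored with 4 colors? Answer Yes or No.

1, 2, 3, 5, 7 form a clique, so at least 5 colors are needed.
So 4 colors are not enough.

No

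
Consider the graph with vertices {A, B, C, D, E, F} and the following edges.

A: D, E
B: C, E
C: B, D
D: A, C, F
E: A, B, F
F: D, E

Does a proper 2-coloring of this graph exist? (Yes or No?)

No

The cycle C-D-A-E-B-C has odd length 5, so it cannot be 2-colored; at least 3 colors are needed.
So 2 colors are not enough.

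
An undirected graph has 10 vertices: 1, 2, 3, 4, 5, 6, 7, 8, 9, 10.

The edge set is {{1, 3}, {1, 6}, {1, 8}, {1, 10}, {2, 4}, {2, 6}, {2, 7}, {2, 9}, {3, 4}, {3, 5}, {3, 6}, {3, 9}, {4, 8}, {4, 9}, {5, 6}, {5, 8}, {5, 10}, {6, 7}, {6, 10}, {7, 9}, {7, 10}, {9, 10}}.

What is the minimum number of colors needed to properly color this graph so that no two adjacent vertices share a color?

3, 4, 9 are mutually adjacent, so at least 3 colors are needed.
A valid assignment using 3 colors: 1=c, 2=b, 3=b, 4=c, 5=c, 6=a, 7=c, 8=a, 9=a, 10=b. Each edge has distinct colors on its endpoints.

3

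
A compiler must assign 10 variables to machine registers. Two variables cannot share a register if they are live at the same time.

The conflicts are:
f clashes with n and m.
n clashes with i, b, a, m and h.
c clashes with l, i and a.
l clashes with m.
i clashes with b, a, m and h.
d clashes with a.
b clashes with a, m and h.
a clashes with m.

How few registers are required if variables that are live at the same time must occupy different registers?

n, i, b, a, m pairwise conflict, so at least 5 registers are needed.
A valid assignment using 5 registers: f=2, n=1, c=1, l=2, i=2, d=1, b=5, a=3, m=4, h=3. Every pair that conflicts lands in different registers.

5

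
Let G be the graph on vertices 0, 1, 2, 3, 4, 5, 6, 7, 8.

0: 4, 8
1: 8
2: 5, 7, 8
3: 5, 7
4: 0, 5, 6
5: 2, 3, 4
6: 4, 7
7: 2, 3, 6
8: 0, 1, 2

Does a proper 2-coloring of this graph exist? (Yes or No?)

No

The cycle 7-3-5-4-6-7 has odd length 5, so it cannot be 2-colored; at least 3 colors are needed.
So 2 colors are not enough.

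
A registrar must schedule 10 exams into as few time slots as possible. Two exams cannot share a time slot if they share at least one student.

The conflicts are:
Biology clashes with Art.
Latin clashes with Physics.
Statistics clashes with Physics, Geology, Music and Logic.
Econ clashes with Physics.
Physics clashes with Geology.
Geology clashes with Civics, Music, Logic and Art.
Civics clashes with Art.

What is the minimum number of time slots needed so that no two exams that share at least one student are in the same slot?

3

Statistics, Geology, Logic pairwise conflict, so at least 3 time slots are needed.
A valid assignment using 3 time slots: Biology=1, Latin=1, Statistics=2, Econ=1, Physics=3, Geology=1, Civics=3, Music=3, Logic=3, Art=2. Each listed conflict is separated.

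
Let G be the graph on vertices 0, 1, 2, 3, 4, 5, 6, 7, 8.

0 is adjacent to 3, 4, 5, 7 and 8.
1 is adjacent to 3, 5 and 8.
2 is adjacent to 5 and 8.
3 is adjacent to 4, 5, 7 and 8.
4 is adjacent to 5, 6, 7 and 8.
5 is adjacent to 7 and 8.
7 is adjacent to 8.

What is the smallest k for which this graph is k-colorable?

0, 3, 4, 5, 7, 8 are mutually adjacent (a clique of size 6), so at least 6 colors are needed.
A valid assignment using 6 colors: 0=orange, 1=green, 2=green, 3=yellow, 4=green, 5=red, 6=red, 7=purple, 8=blue. Each edge has distinct colors on its endpoints.

6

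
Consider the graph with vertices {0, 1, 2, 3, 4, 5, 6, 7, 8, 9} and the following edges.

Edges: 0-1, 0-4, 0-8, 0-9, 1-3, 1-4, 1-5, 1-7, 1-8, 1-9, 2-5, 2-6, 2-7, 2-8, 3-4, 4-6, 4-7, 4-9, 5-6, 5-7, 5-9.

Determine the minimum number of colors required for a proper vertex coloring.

0, 1, 4, 9 are pairwise adjacent (a clique of size 4), so at least 4 colors are needed.
4 colors suffice: color a → {1, 2}; color b → {4, 5, 8}; color c → {0, 3, 6, 7}; color d → {9}. No two adjacent vertices share a color.

4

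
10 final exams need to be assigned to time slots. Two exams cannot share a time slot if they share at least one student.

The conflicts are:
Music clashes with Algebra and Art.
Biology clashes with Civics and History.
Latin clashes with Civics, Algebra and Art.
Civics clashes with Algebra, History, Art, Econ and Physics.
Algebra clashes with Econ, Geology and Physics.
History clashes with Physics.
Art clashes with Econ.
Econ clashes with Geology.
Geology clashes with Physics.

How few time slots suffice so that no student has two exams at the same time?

Civics, Algebra, Physics are mutually in conflict, so at least 3 time slots are needed.
Using 3 time slots: Music=1, Biology=3, Latin=3, Civics=1, Algebra=2, History=2, Art=2, Econ=3, Geology=1, Physics=3. Each listed conflict is separated.

3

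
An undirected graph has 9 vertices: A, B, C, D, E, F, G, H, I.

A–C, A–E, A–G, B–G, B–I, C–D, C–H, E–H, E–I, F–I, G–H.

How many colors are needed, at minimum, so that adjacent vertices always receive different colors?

The cycle H-E-I-B-G-H has odd length 5, so it cannot be 2-colored; at least 3 colors are needed.
3 colors suffice: color 1 → {A, D, H, I}; color 2 → {C, E, F, G}; color 3 → {B}. Every edge joins two different colors.

3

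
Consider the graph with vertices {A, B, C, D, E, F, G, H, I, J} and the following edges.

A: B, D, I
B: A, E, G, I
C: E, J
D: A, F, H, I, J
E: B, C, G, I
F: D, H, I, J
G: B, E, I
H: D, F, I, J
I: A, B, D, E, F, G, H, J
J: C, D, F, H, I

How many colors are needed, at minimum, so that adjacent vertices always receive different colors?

5

D, F, H, I, J are pairwise adjacent (a clique of size 5), so at least 5 colors are needed.
A valid assignment using 5 colors: A=3, B=2, C=1, D=2, E=3, F=4, G=4, H=5, I=1, J=3. Every edge joins two different colors.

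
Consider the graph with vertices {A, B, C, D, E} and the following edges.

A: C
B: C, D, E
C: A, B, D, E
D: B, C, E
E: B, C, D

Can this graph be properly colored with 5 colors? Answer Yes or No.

Yes

The chromatic number is 4. B, C, D, E are pairwise adjacent (a clique of size 4), so at least 4 colors are needed.
4 colors suffice: color red → {C}; color blue → {A, E}; color green → {B}; color yellow → {D}.
Since 5 ≥ 4, a proper 5-coloring certainly exists.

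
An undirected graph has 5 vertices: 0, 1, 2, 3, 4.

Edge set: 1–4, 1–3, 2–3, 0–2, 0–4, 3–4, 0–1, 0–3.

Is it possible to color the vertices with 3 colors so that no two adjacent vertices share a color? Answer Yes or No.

0, 1, 3, 4 form a clique, so at least 4 colors are needed.
So 3 colors are not enough.

No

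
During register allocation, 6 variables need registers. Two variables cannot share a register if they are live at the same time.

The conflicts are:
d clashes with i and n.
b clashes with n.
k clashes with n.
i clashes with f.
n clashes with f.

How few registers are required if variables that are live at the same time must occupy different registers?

2

k and n conflict, so at least 2 registers are needed.
2 registers suffice: register 1 → {i, n}; register 2 → {d, b, k, f}. Every pair that conflicts lands in different registers.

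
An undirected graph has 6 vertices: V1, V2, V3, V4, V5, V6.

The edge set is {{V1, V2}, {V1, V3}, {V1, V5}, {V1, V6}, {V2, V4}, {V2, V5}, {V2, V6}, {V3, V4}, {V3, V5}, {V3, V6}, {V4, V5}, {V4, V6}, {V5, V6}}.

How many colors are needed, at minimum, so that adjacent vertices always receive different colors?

4

V2, V4, V5, V6 are pairwise adjacent (a clique of size 4), so at least 4 colors are needed.
4 colors suffice: color 1 → {V5}; color 2 → {V6}; color 3 → {V1, V4}; color 4 → {V2, V3}. No two adjacent vertices share a color.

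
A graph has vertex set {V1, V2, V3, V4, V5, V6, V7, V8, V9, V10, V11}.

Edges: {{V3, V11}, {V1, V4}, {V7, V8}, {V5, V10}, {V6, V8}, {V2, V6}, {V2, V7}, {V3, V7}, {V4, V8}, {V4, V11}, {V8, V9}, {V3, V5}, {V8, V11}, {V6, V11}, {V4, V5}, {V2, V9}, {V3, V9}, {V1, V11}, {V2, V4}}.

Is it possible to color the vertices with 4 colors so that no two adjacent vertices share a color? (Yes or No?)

The chromatic number is 3. V4, V8, V11 form a triangle, so at least 3 colors are needed.
3 colors suffice: V1=2, V2=2, V3=1, V4=1, V5=2, V6=1, V7=3, V8=2, V9=3, V10=1, V11=3.
Since 4 ≥ 3, a proper 4-coloring certainly exists.

Yes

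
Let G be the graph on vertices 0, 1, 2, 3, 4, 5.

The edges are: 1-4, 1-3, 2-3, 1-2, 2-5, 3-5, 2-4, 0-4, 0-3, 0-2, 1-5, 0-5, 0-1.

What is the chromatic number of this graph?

5

0, 1, 2, 3, 5 form a clique, so at least 5 colors are needed.
5 colors suffice: color red → {0}; color blue → {1}; color green → {2}; color yellow → {3, 4}; color purple → {5}. No two adjacent vertices share a color.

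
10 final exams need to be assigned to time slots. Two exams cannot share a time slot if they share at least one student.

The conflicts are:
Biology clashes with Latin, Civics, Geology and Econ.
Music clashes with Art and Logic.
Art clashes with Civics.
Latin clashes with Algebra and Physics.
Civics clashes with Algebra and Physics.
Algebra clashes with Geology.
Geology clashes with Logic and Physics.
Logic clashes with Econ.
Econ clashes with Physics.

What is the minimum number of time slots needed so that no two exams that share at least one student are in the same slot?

2

Latin and Physics conflict, so at least 2 time slots are needed.
2 time slots suffice: time slot 1 → {Music, Latin, Civics, Geology, Econ}; time slot 2 → {Biology, Art, Algebra, Logic, Physics}. Every pair that conflicts lands in different time slots.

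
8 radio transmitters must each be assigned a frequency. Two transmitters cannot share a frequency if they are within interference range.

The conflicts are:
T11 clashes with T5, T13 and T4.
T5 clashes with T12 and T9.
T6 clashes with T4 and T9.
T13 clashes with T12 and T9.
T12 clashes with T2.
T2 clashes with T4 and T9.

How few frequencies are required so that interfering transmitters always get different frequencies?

The cycle T12-T13-T11-T4-T2-T12 has odd length 5, so it cannot be 2-colored; at least 3 frequencies are needed.
3 frequencies suffice: frequency 1 → {T11, T12, T9}; frequency 2 → {T5, T6, T13, T2}; frequency 3 → {T4}. No two conflicting transmitters share a frequency.

3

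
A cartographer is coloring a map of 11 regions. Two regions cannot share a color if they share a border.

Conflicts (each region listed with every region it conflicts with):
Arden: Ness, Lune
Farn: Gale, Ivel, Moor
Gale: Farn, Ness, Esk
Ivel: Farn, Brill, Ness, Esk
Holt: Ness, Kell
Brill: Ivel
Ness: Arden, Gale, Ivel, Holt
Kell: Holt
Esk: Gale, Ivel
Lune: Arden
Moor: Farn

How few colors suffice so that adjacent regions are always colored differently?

2

Holt and Ness conflict, so at least 2 colors are needed.
2 colors suffice: color 1 → {Farn, Brill, Ness, Kell, Esk, Lune}; color 2 → {Arden, Gale, Ivel, Holt, Moor}. No two conflicting regions share a color.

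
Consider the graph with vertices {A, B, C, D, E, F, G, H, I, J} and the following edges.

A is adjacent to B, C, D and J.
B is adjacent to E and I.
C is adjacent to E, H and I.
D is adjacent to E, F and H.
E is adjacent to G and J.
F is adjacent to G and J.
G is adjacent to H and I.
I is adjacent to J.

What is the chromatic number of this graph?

B and I are adjacent, so at least 2 colors are needed.
2 colors suffice: color 1 → {A, E, F, H, I}; color 2 → {B, C, D, G, J}. Every edge joins two different colors.

2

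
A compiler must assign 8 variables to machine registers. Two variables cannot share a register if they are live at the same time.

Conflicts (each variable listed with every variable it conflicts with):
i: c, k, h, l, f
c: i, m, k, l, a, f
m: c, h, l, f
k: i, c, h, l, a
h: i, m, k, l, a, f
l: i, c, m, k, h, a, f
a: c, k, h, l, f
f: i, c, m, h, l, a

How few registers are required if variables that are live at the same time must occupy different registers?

4

i, k, h, l are mutually in conflict, so at least 4 registers are needed.
Using 4 registers: i=4, c=2, m=4, k=3, h=2, l=1, a=4, f=3. Every pair that conflicts lands in different registers.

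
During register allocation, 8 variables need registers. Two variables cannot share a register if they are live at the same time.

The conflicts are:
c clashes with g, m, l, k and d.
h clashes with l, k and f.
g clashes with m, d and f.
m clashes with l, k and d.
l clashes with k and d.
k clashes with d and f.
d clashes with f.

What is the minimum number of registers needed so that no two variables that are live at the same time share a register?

c, m, l, k, d are mutually in conflict, so at least 5 registers are needed.
Using 5 registers: c=3, h=2, g=1, m=4, l=5, k=1, d=2, f=3. Every pair that conflicts lands in different registers.

5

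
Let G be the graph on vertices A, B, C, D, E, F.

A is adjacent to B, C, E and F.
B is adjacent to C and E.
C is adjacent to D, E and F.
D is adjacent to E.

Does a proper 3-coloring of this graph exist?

No

A, B, C, E are mutually adjacent (a clique of size 4), so at least 4 colors are needed.
So 3 colors are not enough.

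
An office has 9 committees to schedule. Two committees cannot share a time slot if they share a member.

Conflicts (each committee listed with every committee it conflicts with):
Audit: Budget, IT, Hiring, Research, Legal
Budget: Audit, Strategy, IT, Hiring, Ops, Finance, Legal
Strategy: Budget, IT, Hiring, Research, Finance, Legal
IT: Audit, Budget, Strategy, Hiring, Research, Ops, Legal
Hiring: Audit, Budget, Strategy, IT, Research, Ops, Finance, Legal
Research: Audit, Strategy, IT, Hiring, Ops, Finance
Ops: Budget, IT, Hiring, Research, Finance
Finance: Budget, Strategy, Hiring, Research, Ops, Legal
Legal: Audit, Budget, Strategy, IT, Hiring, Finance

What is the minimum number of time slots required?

5

Audit, Budget, IT, Hiring, Legal pairwise conflict, so at least 5 time slots are needed.
5 time slots suffice: time slot 1 → {Hiring}; time slot 2 → {Budget, Research}; time slot 3 → {IT, Finance}; time slot 4 → {Ops, Legal}; time slot 5 → {Audit, Strategy}. No two conflicting committees share a time slot.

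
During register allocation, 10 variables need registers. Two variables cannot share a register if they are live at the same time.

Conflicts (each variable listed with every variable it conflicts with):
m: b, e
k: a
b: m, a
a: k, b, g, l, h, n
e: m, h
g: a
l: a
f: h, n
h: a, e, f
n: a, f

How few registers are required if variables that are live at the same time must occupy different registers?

The cycle b-a-h-e-m-b has odd length 5, so it cannot be 2-colored; at least 3 registers are needed.
A valid assignment using 3 registers: m=2, k=2, b=3, a=1, e=1, g=2, l=2, f=1, h=2, n=2. Every pair that conflicts lands in different registers.

3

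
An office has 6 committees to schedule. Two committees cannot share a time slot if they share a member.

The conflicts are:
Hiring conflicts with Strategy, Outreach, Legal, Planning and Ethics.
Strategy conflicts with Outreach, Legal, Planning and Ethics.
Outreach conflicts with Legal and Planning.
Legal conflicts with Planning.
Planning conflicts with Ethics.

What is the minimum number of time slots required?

Hiring, Strategy, Outreach, Legal, Planning pairwise conflict, so at least 5 time slots are needed.
5 time slots suffice: time slot 1 → {Hiring}; time slot 2 → {Strategy}; time slot 3 → {Planning}; time slot 4 → {Outreach, Ethics}; time slot 5 → {Legal}. Each listed conflict is separated.

5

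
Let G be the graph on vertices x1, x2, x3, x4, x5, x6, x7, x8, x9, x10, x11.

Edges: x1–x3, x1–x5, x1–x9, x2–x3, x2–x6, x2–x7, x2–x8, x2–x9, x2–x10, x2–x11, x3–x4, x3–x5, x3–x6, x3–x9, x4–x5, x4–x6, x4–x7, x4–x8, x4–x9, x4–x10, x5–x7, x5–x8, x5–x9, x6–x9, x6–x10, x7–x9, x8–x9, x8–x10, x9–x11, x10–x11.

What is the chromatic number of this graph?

x4, x5, x8, x9 are pairwise adjacent (a clique of size 4), so at least 4 colors are needed.
4 colors suffice: x1=2, x2=2, x3=4, x4=2, x5=3, x6=3, x7=4, x8=4, x9=1, x10=1, x11=3. No two adjacent vertices share a color.

4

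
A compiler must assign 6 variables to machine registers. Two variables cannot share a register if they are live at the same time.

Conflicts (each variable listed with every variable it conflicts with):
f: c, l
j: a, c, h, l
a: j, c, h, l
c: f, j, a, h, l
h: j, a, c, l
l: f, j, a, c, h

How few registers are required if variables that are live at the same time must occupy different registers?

5

j, a, c, h, l pairwise conflict, so at least 5 registers are needed.
A valid assignment using 5 registers: f=3, j=5, a=3, c=2, h=4, l=1. No two conflicting variables share a register.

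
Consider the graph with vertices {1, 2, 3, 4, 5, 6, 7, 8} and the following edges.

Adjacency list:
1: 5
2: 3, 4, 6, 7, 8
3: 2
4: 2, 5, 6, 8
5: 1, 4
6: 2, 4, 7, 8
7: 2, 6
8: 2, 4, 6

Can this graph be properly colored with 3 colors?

2, 4, 6, 8 form a clique, so at least 4 colors are needed.
So 3 colors are not enough.

No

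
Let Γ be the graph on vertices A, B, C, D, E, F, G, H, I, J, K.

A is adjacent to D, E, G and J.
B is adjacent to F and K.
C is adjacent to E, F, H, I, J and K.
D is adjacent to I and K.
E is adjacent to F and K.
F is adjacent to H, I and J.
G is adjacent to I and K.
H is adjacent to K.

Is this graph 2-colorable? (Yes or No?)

C, F, H are pairwise adjacent, so at least 3 colors are needed.
So 2 colors are not enough.

No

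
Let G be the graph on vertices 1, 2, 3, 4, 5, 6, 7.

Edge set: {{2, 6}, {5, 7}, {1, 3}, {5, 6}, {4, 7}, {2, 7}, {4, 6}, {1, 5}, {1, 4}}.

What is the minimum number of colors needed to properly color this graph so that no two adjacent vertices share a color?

2

1 and 5 are adjacent, so at least 2 colors are needed.
One proper 2-coloring: 1=b, 2=a, 3=a, 4=a, 5=a, 6=b, 7=b. Each edge has distinct colors on its endpoints.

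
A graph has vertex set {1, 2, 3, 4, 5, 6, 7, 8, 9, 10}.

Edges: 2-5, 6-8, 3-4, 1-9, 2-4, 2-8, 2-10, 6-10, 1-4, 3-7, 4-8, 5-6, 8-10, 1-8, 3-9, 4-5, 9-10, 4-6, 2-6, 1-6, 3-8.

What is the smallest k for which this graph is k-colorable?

2, 6, 8, 10 are pairwise adjacent (a clique of size 4), so at least 4 colors are needed.
One proper 4-coloring: 1=yellow, 2=yellow, 3=green, 4=red, 5=blue, 6=green, 7=red, 8=blue, 9=blue, 10=red. Every edge joins two different colors.

4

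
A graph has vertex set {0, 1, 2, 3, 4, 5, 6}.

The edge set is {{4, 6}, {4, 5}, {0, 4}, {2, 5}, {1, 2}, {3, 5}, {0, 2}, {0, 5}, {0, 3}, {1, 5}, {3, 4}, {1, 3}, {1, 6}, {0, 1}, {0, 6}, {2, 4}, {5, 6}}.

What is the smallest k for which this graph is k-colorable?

4

0, 4, 5, 6 form a clique, so at least 4 colors are needed.
4 colors suffice: color red → {5}; color blue → {0}; color green → {1, 4}; color yellow → {2, 3, 6}. Each edge has distinct colors on its endpoints.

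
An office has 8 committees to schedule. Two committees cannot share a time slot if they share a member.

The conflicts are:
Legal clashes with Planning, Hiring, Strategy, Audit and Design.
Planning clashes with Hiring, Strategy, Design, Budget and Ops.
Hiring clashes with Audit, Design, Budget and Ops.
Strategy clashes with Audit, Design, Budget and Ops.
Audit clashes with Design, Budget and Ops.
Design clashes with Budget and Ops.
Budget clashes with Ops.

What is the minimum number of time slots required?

Planning, Strategy, Design, Budget, Ops all conflict with each other, so at least 5 time slots are needed.
A valid assignment using 5 time slots: Legal=2, Planning=4, Hiring=3, Strategy=3, Audit=4, Design=1, Budget=2, Ops=5. Every pair that conflicts lands in different time slots.

5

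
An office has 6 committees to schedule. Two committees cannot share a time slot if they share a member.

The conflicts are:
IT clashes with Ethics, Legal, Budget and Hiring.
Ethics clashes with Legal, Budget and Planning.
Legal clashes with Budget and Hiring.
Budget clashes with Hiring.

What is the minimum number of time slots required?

IT, Ethics, Legal, Budget pairwise conflict, so at least 4 time slots are needed.
4 time slots suffice: IT=4, Ethics=1, Legal=3, Budget=2, Hiring=1, Planning=2. Every pair that conflicts lands in different time slots.

4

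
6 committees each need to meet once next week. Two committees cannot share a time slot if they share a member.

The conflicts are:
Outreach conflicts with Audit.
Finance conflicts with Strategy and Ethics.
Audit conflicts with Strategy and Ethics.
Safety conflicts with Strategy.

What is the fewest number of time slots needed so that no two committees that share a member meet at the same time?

2

Outreach and Audit conflict, so at least 2 time slots are needed.
2 time slots suffice: Outreach=2, Finance=1, Audit=1, Safety=1, Strategy=2, Ethics=2. Every pair that conflicts lands in different time slots.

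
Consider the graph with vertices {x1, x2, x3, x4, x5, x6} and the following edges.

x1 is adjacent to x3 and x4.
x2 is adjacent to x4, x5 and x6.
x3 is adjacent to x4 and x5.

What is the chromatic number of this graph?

x1, x3, x4 are mutually adjacent, so at least 3 colors are needed.
3 colors suffice: color red → {x4, x5, x6}; color blue → {x2, x3}; color green → {x1}. No two adjacent vertices share a color.

3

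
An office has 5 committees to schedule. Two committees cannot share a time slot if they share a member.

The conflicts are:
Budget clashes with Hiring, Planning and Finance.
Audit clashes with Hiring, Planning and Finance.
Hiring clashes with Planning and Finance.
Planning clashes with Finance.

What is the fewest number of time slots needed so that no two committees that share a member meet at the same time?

Audit, Hiring, Planning, Finance all conflict with each other, so at least 4 time slots are needed.
4 time slots suffice: time slot 1 → {Hiring}; time slot 2 → {Planning}; time slot 3 → {Finance}; time slot 4 → {Budget, Audit}. Every pair that conflicts lands in different time slots.

4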